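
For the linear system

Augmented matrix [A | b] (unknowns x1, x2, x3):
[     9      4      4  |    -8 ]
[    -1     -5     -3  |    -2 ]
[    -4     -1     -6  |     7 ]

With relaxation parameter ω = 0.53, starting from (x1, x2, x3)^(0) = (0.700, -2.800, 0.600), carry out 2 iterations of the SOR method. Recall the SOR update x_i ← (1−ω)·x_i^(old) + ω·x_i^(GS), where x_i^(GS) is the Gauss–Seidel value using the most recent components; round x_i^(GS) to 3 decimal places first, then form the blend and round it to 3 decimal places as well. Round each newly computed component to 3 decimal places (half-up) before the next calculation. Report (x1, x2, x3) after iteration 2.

(0.103, -0.315, -0.792)

Iteration 1:
  x1: GS value = (-8 - (4)·-2.800 - (4)·0.600) / (9) = 0.089;  x1 ← (1−ω)·0.700 + ω·0.089 = 0.376
  x2: GS value = (-2 - (-1)·0.376 - (-3)·0.600) / (-5) = -0.035;  x2 ← (1−ω)·-2.800 + ω·-0.035 = -1.335
  x3: GS value = (7 - (-4)·0.376 - (-1)·-1.335) / (-6) = -1.195;  x3 ← (1−ω)·0.600 + ω·-1.195 = -0.351
Iteration 2:
  x1: GS value = (-8 - (4)·-1.335 - (4)·-0.351) / (9) = -0.140;  x1 ← (1−ω)·0.376 + ω·-0.140 = 0.103
  x2: GS value = (-2 - (-1)·0.103 - (-3)·-0.351) / (-5) = 0.590;  x2 ← (1−ω)·-1.335 + ω·0.590 = -0.315
  x3: GS value = (7 - (-4)·0.103 - (-1)·-0.315) / (-6) = -1.183;  x3 ← (1−ω)·-0.351 + ω·-1.183 = -0.792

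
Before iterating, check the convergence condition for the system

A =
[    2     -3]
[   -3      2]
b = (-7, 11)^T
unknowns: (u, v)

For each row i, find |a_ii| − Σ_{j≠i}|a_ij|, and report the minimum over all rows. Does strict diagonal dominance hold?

-1

row 1: |2| − (3) = -1
row 2: |2| − (3) = -1
minimum over rows = -1 → not strictly diagonally dominant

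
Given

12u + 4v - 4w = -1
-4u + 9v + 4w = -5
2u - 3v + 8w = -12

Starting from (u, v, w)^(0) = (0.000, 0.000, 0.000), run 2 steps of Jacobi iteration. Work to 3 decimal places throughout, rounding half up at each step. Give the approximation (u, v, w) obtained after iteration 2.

(-0.398, 0.074, -1.688)

Iteration 1:
  u = (-1 - (4)·0.000 - (-4)·0.000) / (12) = -0.083
  v = (-5 - (-4)·0.000 - (4)·0.000) / (9) = -0.556
  w = (-12 - (2)·0.000 - (-3)·0.000) / (8) = -1.500
Iteration 2:
  u = (-1 - (4)·-0.556 - (-4)·-1.500) / (12) = -0.398
  v = (-5 - (-4)·-0.083 - (4)·-1.500) / (9) = 0.074
  w = (-12 - (2)·-0.083 - (-3)·-0.556) / (8) = -1.688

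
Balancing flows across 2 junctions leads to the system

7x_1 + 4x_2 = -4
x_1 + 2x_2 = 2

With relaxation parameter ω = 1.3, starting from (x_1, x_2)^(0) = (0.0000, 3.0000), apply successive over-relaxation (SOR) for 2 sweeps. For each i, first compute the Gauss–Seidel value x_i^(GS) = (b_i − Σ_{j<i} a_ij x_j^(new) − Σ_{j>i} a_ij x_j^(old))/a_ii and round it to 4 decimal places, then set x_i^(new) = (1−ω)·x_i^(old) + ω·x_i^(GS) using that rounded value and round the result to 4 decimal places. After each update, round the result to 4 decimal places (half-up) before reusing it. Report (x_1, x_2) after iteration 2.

(-1.5834, 1.6298)

Iteration 1:
  x_1: GS value = (-4 - (4)·3.0000) / (7) = -2.2857;  x_1 ← (1−ω)·0.0000 + ω·-2.2857 = -2.9714
  x_2: GS value = (2 - (1)·-2.9714) / (2) = 2.4857;  x_2 ← (1−ω)·3.0000 + ω·2.4857 = 2.3314
Iteration 2:
  x_1: GS value = (-4 - (4)·2.3314) / (7) = -1.9037;  x_1 ← (1−ω)·-2.9714 + ω·-1.9037 = -1.5834
  x_2: GS value = (2 - (1)·-1.5834) / (2) = 1.7917;  x_2 ← (1−ω)·2.3314 + ω·1.7917 = 1.6298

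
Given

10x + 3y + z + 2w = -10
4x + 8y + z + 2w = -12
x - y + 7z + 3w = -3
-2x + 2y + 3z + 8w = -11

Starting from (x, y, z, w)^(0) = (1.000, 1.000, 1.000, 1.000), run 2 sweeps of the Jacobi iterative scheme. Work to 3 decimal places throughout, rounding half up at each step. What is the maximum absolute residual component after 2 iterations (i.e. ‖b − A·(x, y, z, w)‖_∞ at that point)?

Iteration 1:
  x = (-10 - (3)·1.000 - (1)·1.000 - (2)·1.000) / (10) = -1.600
  y = (-12 - (4)·1.000 - (1)·1.000 - (2)·1.000) / (8) = -2.375
  z = (-3 - (1)·1.000 - (-1)·1.000 - (3)·1.000) / (7) = -0.857
  w = (-11 - (-2)·1.000 - (2)·1.000 - (3)·1.000) / (8) = -1.750
Iteration 2:
  x = (-10 - (3)·-2.375 - (1)·-0.857 - (2)·-1.750) / (10) = 0.148
  y = (-12 - (4)·-1.600 - (1)·-0.857 - (2)·-1.750) / (8) = -0.155
  z = (-3 - (1)·-1.600 - (-1)·-2.375 - (3)·-1.750) / (7) = 0.211
  w = (-11 - (-2)·-1.600 - (2)·-2.375 - (3)·-0.857) / (8) = -0.860
Residual b − A·x = (-9.506, -9.843, -2.200, -4.147); ∞-norm = 9.843

9.843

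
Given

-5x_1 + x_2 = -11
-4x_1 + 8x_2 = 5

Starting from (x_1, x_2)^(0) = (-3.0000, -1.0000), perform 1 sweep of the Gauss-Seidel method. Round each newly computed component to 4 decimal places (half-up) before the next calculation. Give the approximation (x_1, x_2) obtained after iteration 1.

(2.0000, 1.6250)

Iteration 1:
  x_1 = (-11 - (1)·-1.0000) / (-5) = 2.0000
  x_2 = (5 - (-4)·2.0000) / (8) = 1.6250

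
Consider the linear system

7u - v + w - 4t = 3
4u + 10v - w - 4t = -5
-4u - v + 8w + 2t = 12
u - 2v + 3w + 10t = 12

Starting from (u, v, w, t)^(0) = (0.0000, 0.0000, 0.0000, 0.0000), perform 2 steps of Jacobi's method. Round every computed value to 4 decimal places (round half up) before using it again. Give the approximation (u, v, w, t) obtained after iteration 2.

Iteration 1:
  u = (3 - (-1)·0.0000 - (1)·0.0000 - (-4)·0.0000) / (7) = 0.4286
  v = (-5 - (4)·0.0000 - (-1)·0.0000 - (-4)·0.0000) / (10) = -0.5000
  w = (12 - (-4)·0.0000 - (-1)·0.0000 - (2)·0.0000) / (8) = 1.5000
  t = (12 - (1)·0.0000 - (-2)·0.0000 - (3)·0.0000) / (10) = 1.2000
Iteration 2:
  u = (3 - (-1)·-0.5000 - (1)·1.5000 - (-4)·1.2000) / (7) = 0.8286
  v = (-5 - (4)·0.4286 - (-1)·1.5000 - (-4)·1.2000) / (10) = -0.0414
  w = (12 - (-4)·0.4286 - (-1)·-0.5000 - (2)·1.2000) / (8) = 1.3518
  t = (12 - (1)·0.4286 - (-2)·-0.5000 - (3)·1.5000) / (10) = 0.6071

(0.8286, -0.0414, 1.3518, 0.6071)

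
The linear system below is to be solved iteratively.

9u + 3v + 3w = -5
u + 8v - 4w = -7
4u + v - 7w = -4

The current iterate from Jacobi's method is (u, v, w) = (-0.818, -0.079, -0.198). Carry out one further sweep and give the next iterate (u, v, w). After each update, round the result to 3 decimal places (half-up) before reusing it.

One sweep:
  u = (-5 - (3)·-0.079 - (3)·-0.198) / (9) = -0.463
  v = (-7 - (1)·-0.818 - (-4)·-0.198) / (8) = -0.872
  w = (-4 - (4)·-0.818 - (1)·-0.079) / (-7) = 0.093

(-0.463, -0.872, 0.093)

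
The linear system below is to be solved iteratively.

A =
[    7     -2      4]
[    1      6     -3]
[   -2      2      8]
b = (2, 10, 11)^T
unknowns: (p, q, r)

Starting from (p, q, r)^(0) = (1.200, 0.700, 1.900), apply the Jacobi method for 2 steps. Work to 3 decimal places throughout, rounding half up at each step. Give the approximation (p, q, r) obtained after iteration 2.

Iteration 1:
  p = (2 - (-2)·0.700 - (4)·1.900) / (7) = -0.600
  q = (10 - (1)·1.200 - (-3)·1.900) / (6) = 2.417
  r = (11 - (-2)·1.200 - (2)·0.700) / (8) = 1.500
Iteration 2:
  p = (2 - (-2)·2.417 - (4)·1.500) / (7) = 0.119
  q = (10 - (1)·-0.600 - (-3)·1.500) / (6) = 2.517
  r = (11 - (-2)·-0.600 - (2)·2.417) / (8) = 0.621

(0.119, 2.517, 0.621)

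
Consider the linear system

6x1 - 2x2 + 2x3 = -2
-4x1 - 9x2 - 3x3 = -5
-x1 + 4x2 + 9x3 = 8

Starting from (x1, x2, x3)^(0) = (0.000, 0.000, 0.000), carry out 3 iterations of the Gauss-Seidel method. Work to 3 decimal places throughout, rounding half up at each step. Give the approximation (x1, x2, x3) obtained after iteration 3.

Iteration 1:
  x1 = (-2 - (-2)·0.000 - (2)·0.000) / (6) = -0.333
  x2 = (-5 - (-4)·-0.333 - (-3)·0.000) / (-9) = 0.704
  x3 = (8 - (-1)·-0.333 - (4)·0.704) / (9) = 0.539
Iteration 2:
  x1 = (-2 - (-2)·0.704 - (2)·0.539) / (6) = -0.278
  x2 = (-5 - (-4)·-0.278 - (-3)·0.539) / (-9) = 0.499
  x3 = (8 - (-1)·-0.278 - (4)·0.499) / (9) = 0.636
Iteration 3:
  x1 = (-2 - (-2)·0.499 - (2)·0.636) / (6) = -0.379
  x2 = (-5 - (-4)·-0.379 - (-3)·0.636) / (-9) = 0.512
  x3 = (8 - (-1)·-0.379 - (4)·0.512) / (9) = 0.619

(-0.379, 0.512, 0.619)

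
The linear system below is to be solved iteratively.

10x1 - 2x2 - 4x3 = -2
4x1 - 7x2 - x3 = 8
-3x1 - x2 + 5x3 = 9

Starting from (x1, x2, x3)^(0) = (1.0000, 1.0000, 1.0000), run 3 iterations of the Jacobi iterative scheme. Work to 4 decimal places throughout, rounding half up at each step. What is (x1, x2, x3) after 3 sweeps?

(0.3017, -1.0155, 1.9611)

Iteration 1:
  x1 = (-2 - (-2)·1.0000 - (-4)·1.0000) / (10) = 0.4000
  x2 = (8 - (4)·1.0000 - (-1)·1.0000) / (-7) = -0.7143
  x3 = (9 - (-3)·1.0000 - (-1)·1.0000) / (5) = 2.6000
Iteration 2:
  x1 = (-2 - (-2)·-0.7143 - (-4)·2.6000) / (10) = 0.6971
  x2 = (8 - (4)·0.4000 - (-1)·2.6000) / (-7) = -1.2857
  x3 = (9 - (-3)·0.4000 - (-1)·-0.7143) / (5) = 1.8971
Iteration 3:
  x1 = (-2 - (-2)·-1.2857 - (-4)·1.8971) / (10) = 0.3017
  x2 = (8 - (4)·0.6971 - (-1)·1.8971) / (-7) = -1.0155
  x3 = (9 - (-3)·0.6971 - (-1)·-1.2857) / (5) = 1.9611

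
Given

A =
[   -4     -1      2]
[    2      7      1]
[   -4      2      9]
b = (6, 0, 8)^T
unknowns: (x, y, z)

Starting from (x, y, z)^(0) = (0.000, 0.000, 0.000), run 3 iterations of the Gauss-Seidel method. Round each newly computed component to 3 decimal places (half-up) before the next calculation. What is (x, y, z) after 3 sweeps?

Iteration 1:
  x = (6 - (-1)·0.000 - (2)·0.000) / (-4) = -1.500
  y = (0 - (2)·-1.500 - (1)·0.000) / (7) = 0.429
  z = (8 - (-4)·-1.500 - (2)·0.429) / (9) = 0.127
Iteration 2:
  x = (6 - (-1)·0.429 - (2)·0.127) / (-4) = -1.544
  y = (0 - (2)·-1.544 - (1)·0.127) / (7) = 0.423
  z = (8 - (-4)·-1.544 - (2)·0.423) / (9) = 0.109
Iteration 3:
  x = (6 - (-1)·0.423 - (2)·0.109) / (-4) = -1.551
  y = (0 - (2)·-1.551 - (1)·0.109) / (7) = 0.428
  z = (8 - (-4)·-1.551 - (2)·0.428) / (9) = 0.104

(-1.551, 0.428, 0.104)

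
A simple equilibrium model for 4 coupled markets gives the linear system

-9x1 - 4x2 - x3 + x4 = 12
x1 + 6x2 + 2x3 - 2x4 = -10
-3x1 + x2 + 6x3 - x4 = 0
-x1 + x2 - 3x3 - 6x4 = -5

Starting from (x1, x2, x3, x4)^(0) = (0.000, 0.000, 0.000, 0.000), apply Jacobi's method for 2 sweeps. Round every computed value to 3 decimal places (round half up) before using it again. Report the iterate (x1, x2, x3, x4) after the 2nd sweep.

Iteration 1:
  x1 = (12 - (-4)·0.000 - (-1)·0.000 - (1)·0.000) / (-9) = -1.333
  x2 = (-10 - (1)·0.000 - (2)·0.000 - (-2)·0.000) / (6) = -1.667
  x3 = (0 - (-3)·0.000 - (1)·0.000 - (-1)·0.000) / (6) = 0.000
  x4 = (-5 - (-1)·0.000 - (1)·0.000 - (-3)·0.000) / (-6) = 0.833
Iteration 2:
  x1 = (12 - (-4)·-1.667 - (-1)·0.000 - (1)·0.833) / (-9) = -0.500
  x2 = (-10 - (1)·-1.333 - (2)·0.000 - (-2)·0.833) / (6) = -1.167
  x3 = (0 - (-3)·-1.333 - (1)·-1.667 - (-1)·0.833) / (6) = -0.250
  x4 = (-5 - (-1)·-1.333 - (1)·-1.667 - (-3)·0.000) / (-6) = 0.778

(-0.500, -1.167, -0.250, 0.778)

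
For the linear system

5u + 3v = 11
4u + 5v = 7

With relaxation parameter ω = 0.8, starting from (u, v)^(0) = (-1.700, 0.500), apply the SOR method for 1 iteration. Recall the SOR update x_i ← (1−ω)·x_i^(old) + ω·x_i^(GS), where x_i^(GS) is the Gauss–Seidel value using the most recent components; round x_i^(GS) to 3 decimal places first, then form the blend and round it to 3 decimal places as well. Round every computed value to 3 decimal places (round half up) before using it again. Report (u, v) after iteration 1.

Iteration 1:
  u: GS value = (11 - (3)·0.500) / (5) = 1.900;  u ← (1−ω)·-1.700 + ω·1.900 = 1.180
  v: GS value = (7 - (4)·1.180) / (5) = 0.456;  v ← (1−ω)·0.500 + ω·0.456 = 0.465

(1.180, 0.465)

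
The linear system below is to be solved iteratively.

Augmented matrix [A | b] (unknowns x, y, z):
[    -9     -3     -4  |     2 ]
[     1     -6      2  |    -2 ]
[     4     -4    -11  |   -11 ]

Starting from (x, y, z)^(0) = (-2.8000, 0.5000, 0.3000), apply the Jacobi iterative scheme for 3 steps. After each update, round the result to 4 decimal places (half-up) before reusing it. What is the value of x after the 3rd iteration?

Iteration 1:
  x = (2 - (-3)·0.5000 - (-4)·0.3000) / (-9) = -0.5222
  y = (-2 - (1)·-2.8000 - (2)·0.3000) / (-6) = -0.0333
  z = (-11 - (4)·-2.8000 - (-4)·0.5000) / (-11) = -0.2000
Iteration 2:
  x = (2 - (-3)·-0.0333 - (-4)·-0.2000) / (-9) = -0.1222
  y = (-2 - (1)·-0.5222 - (2)·-0.2000) / (-6) = 0.1796
  z = (-11 - (4)·-0.5222 - (-4)·-0.0333) / (-11) = 0.8222
Iteration 3:
  x = (2 - (-3)·0.1796 - (-4)·0.8222) / (-9) = -0.6475
  y = (-2 - (1)·-0.1222 - (2)·0.8222) / (-6) = 0.5870
  z = (-11 - (4)·-0.1222 - (-4)·0.1796) / (-11) = 0.8903

-0.6475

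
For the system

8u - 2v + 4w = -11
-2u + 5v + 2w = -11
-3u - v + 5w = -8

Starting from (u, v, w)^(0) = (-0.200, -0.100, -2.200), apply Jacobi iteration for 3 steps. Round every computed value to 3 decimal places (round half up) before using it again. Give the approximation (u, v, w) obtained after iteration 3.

(-0.751, -1.718, -2.438)

Iteration 1:
  u = (-11 - (-2)·-0.100 - (4)·-2.200) / (8) = -0.300
  v = (-11 - (-2)·-0.200 - (2)·-2.200) / (5) = -1.400
  w = (-8 - (-3)·-0.200 - (-1)·-0.100) / (5) = -1.740
Iteration 2:
  u = (-11 - (-2)·-1.400 - (4)·-1.740) / (8) = -0.855
  v = (-11 - (-2)·-0.300 - (2)·-1.740) / (5) = -1.624
  w = (-8 - (-3)·-0.300 - (-1)·-1.400) / (5) = -2.060
Iteration 3:
  u = (-11 - (-2)·-1.624 - (4)·-2.060) / (8) = -0.751
  v = (-11 - (-2)·-0.855 - (2)·-2.060) / (5) = -1.718
  w = (-8 - (-3)·-0.855 - (-1)·-1.624) / (5) = -2.438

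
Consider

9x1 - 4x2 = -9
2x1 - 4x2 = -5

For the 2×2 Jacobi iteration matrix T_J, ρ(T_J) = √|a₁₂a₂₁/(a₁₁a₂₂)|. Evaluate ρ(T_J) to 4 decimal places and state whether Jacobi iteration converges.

a₁₂a₂₁/(a₁₁a₂₂) = (-4)·(2) / ((9)·(-4)) = 0.222222
ρ = √|0.222222| = √0.222222 = 0.4714
ρ < 1, so Jacobi converges

0.4714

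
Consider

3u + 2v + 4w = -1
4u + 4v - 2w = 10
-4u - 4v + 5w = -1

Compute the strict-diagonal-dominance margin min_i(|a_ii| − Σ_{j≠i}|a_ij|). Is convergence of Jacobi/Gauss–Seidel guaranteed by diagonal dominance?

-3

row 1: |3| − (2+4) = -3
row 2: |4| − (4+2) = -2
row 3: |5| − (4+4) = -3
minimum over rows = -3 → not strictly diagonally dominant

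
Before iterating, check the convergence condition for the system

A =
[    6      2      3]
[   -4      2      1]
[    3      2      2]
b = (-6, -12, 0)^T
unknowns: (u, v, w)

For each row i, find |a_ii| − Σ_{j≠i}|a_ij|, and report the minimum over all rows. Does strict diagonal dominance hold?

-3

row 1: |6| − (2+3) = 1
row 2: |2| − (4+1) = -3
row 3: |2| − (3+2) = -3
minimum over rows = -3 → not strictly diagonally dominant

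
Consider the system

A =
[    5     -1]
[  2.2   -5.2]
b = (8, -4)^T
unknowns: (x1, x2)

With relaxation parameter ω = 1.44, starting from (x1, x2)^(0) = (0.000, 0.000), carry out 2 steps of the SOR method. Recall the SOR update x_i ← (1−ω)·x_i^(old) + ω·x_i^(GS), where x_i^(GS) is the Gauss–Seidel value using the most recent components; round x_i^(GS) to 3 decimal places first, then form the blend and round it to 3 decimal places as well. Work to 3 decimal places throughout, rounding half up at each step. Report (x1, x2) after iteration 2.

(2.013, 1.229)

Iteration 1:
  x1: GS value = (8 - (-1)·0.000) / (5) = 1.600;  x1 ← (1−ω)·0.000 + ω·1.600 = 2.304
  x2: GS value = (-4 - (2.2)·2.304) / (-5.2) = 1.744;  x2 ← (1−ω)·0.000 + ω·1.744 = 2.511
Iteration 2:
  x1: GS value = (8 - (-1)·2.511) / (5) = 2.102;  x1 ← (1−ω)·2.304 + ω·2.102 = 2.013
  x2: GS value = (-4 - (2.2)·2.013) / (-5.2) = 1.621;  x2 ← (1−ω)·2.511 + ω·1.621 = 1.229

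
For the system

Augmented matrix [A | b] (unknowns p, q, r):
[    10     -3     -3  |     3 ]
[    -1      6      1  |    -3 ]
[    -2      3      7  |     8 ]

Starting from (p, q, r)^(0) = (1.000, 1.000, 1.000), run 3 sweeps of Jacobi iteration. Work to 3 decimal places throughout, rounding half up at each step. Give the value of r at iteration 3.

1.493

Iteration 1:
  p = (3 - (-3)·1.000 - (-3)·1.000) / (10) = 0.900
  q = (-3 - (-1)·1.000 - (1)·1.000) / (6) = -0.500
  r = (8 - (-2)·1.000 - (3)·1.000) / (7) = 1.000
Iteration 2:
  p = (3 - (-3)·-0.500 - (-3)·1.000) / (10) = 0.450
  q = (-3 - (-1)·0.900 - (1)·1.000) / (6) = -0.517
  r = (8 - (-2)·0.900 - (3)·-0.500) / (7) = 1.614
Iteration 3:
  p = (3 - (-3)·-0.517 - (-3)·1.614) / (10) = 0.629
  q = (-3 - (-1)·0.450 - (1)·1.614) / (6) = -0.694
  r = (8 - (-2)·0.450 - (3)·-0.517) / (7) = 1.493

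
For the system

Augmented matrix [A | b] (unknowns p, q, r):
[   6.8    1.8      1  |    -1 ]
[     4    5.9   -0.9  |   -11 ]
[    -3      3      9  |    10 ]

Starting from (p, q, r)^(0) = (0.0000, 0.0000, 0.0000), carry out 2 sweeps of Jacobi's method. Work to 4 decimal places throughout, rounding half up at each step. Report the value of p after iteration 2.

Iteration 1:
  p = (-1 - (1.8)·0.0000 - (1)·0.0000) / (6.8) = -0.1471
  q = (-11 - (4)·0.0000 - (-0.9)·0.0000) / (5.9) = -1.8644
  r = (10 - (-3)·0.0000 - (3)·0.0000) / (9) = 1.1111
Iteration 2:
  p = (-1 - (1.8)·-1.8644 - (1)·1.1111) / (6.8) = 0.1831
  q = (-11 - (4)·-0.1471 - (-0.9)·1.1111) / (5.9) = -1.5952
  r = (10 - (-3)·-0.1471 - (3)·-1.8644) / (9) = 1.6835

0.1831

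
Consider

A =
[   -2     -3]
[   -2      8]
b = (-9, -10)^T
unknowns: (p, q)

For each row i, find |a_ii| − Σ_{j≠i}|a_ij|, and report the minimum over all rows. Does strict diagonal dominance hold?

row 1: |-2| − (3) = -1
row 2: |8| − (2) = 6
minimum over rows = -1 → not strictly diagonally dominant

-1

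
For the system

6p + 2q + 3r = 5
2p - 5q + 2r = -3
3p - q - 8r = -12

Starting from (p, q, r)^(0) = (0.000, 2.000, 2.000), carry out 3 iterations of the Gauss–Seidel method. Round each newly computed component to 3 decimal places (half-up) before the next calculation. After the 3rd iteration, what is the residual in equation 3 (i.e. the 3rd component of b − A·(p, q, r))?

Iteration 1:
  p = (5 - (2)·2.000 - (3)·2.000) / (6) = -0.833
  q = (-3 - (2)·-0.833 - (2)·2.000) / (-5) = 1.067
  r = (-12 - (3)·-0.833 - (-1)·1.067) / (-8) = 1.054
Iteration 2:
  p = (5 - (2)·1.067 - (3)·1.054) / (6) = -0.049
  q = (-3 - (2)·-0.049 - (2)·1.054) / (-5) = 1.002
  r = (-12 - (3)·-0.049 - (-1)·1.002) / (-8) = 1.356
Iteration 3:
  p = (5 - (2)·1.002 - (3)·1.356) / (6) = -0.179
  q = (-3 - (2)·-0.179 - (2)·1.356) / (-5) = 1.071
  r = (-12 - (3)·-0.179 - (-1)·1.071) / (-8) = 1.299
Residual b − A·x = (0.035, 0.115, 0.000)

0.000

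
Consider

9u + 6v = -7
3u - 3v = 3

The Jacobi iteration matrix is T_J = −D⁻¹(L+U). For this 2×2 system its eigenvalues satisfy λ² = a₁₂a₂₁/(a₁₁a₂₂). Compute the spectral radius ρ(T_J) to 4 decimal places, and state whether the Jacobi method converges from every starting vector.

a₁₂a₂₁/(a₁₁a₂₂) = (6)·(3) / ((9)·(-3)) = -0.666667
ρ = √|-0.666667| = √0.666667 = 0.8165
ρ < 1, so Jacobi converges

0.8165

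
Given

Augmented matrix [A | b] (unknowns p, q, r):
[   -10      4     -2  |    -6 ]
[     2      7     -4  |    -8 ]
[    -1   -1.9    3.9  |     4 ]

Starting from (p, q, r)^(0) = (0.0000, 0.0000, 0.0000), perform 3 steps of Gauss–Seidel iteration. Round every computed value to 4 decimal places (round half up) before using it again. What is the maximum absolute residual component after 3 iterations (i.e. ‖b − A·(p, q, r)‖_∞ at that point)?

Iteration 1:
  p = (-6 - (4)·0.0000 - (-2)·0.0000) / (-10) = 0.6000
  q = (-8 - (2)·0.6000 - (-4)·0.0000) / (7) = -1.3143
  r = (4 - (-1)·0.6000 - (-1.9)·-1.3143) / (3.9) = 0.5392
Iteration 2:
  p = (-6 - (4)·-1.3143 - (-2)·0.5392) / (-10) = -0.0336
  q = (-8 - (2)·-0.0336 - (-4)·0.5392) / (7) = -0.8251
  r = (4 - (-1)·-0.0336 - (-1.9)·-0.8251) / (3.9) = 0.6151
Iteration 3:
  p = (-6 - (4)·-0.8251 - (-2)·0.6151) / (-10) = 0.1469
  q = (-8 - (2)·0.1469 - (-4)·0.6151) / (7) = -0.8333
  r = (4 - (-1)·0.1469 - (-1.9)·-0.8333) / (3.9) = 0.6573
Residual b − A·x = (0.1168, 0.1685, 0.0002); ∞-norm = 0.1685

0.1685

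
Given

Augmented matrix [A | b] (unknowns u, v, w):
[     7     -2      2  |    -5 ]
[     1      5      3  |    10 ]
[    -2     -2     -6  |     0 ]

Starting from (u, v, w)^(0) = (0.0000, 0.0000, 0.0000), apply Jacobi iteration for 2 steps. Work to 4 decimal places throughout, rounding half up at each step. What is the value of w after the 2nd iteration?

-0.4286

Iteration 1:
  u = (-5 - (-2)·0.0000 - (2)·0.0000) / (7) = -0.7143
  v = (10 - (1)·0.0000 - (3)·0.0000) / (5) = 2.0000
  w = (0 - (-2)·0.0000 - (-2)·0.0000) / (-6) = 0.0000
Iteration 2:
  u = (-5 - (-2)·2.0000 - (2)·0.0000) / (7) = -0.1429
  v = (10 - (1)·-0.7143 - (3)·0.0000) / (5) = 2.1429
  w = (0 - (-2)·-0.7143 - (-2)·2.0000) / (-6) = -0.4286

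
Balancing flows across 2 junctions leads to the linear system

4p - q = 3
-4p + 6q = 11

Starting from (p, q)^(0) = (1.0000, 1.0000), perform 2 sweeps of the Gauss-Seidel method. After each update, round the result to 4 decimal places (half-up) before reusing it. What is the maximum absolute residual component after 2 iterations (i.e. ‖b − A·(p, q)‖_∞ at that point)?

0.2500

Iteration 1:
  p = (3 - (-1)·1.0000) / (4) = 1.0000
  q = (11 - (-4)·1.0000) / (6) = 2.5000
Iteration 2:
  p = (3 - (-1)·2.5000) / (4) = 1.3750
  q = (11 - (-4)·1.3750) / (6) = 2.7500
Residual b − A·x = (0.2500, 0.0000); ∞-norm = 0.2500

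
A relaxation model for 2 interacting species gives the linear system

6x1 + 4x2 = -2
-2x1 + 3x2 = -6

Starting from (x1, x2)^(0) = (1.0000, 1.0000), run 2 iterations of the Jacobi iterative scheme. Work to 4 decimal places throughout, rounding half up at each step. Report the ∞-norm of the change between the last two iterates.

1.5555

Iteration 1:
  x1 = (-2 - (4)·1.0000) / (6) = -1.0000
  x2 = (-6 - (-2)·1.0000) / (3) = -1.3333
Iteration 2:
  x1 = (-2 - (4)·-1.3333) / (6) = 0.5555
  x2 = (-6 - (-2)·-1.0000) / (3) = -2.6667
Change: (1.5555, -1.3334) → max |·| = 1.5555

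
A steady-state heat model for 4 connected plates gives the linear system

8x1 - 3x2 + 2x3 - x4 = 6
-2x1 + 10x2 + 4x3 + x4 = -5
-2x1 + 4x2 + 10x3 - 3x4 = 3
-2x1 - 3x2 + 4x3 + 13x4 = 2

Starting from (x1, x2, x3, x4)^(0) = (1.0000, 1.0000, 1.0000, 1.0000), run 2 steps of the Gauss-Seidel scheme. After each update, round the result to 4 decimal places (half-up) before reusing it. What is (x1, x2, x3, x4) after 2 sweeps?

(0.1423, -0.8974, 0.6210, -0.2224)

Iteration 1:
  x1 = (6 - (-3)·1.0000 - (2)·1.0000 - (-1)·1.0000) / (8) = 1.0000
  x2 = (-5 - (-2)·1.0000 - (4)·1.0000 - (1)·1.0000) / (10) = -0.8000
  x3 = (3 - (-2)·1.0000 - (4)·-0.8000 - (-3)·1.0000) / (10) = 1.1200
  x4 = (2 - (-2)·1.0000 - (-3)·-0.8000 - (4)·1.1200) / (13) = -0.2215
Iteration 2:
  x1 = (6 - (-3)·-0.8000 - (2)·1.1200 - (-1)·-0.2215) / (8) = 0.1423
  x2 = (-5 - (-2)·0.1423 - (4)·1.1200 - (1)·-0.2215) / (10) = -0.8974
  x3 = (3 - (-2)·0.1423 - (4)·-0.8974 - (-3)·-0.2215) / (10) = 0.6210
  x4 = (2 - (-2)·0.1423 - (-3)·-0.8974 - (4)·0.6210) / (13) = -0.2224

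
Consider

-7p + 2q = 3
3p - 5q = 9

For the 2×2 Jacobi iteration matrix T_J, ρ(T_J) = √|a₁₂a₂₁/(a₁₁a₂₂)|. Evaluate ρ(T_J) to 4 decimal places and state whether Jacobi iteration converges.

0.4140

a₁₂a₂₁/(a₁₁a₂₂) = (2)·(3) / ((-7)·(-5)) = 0.171429
ρ = √|0.171429| = √0.171429 = 0.4140
ρ < 1, so Jacobi converges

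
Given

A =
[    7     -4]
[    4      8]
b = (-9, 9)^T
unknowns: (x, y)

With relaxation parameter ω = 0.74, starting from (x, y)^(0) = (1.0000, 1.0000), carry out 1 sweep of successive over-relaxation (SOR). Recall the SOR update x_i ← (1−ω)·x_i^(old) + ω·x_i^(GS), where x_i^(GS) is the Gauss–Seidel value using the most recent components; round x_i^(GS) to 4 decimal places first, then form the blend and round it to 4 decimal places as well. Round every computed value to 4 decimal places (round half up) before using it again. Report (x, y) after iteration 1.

(-0.2686, 1.1919)

Iteration 1:
  x: GS value = (-9 - (-4)·1.0000) / (7) = -0.7143;  x ← (1−ω)·1.0000 + ω·-0.7143 = -0.2686
  y: GS value = (9 - (4)·-0.2686) / (8) = 1.2593;  y ← (1−ω)·1.0000 + ω·1.2593 = 1.1919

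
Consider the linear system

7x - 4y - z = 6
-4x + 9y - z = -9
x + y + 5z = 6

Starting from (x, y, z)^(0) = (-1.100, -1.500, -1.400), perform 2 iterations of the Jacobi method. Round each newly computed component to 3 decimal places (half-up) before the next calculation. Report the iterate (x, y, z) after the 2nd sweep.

(0.163, -0.898, 1.569)

Iteration 1:
  x = (6 - (-4)·-1.500 - (-1)·-1.400) / (7) = -0.200
  y = (-9 - (-4)·-1.100 - (-1)·-1.400) / (9) = -1.644
  z = (6 - (1)·-1.100 - (1)·-1.500) / (5) = 1.720
Iteration 2:
  x = (6 - (-4)·-1.644 - (-1)·1.720) / (7) = 0.163
  y = (-9 - (-4)·-0.200 - (-1)·1.720) / (9) = -0.898
  z = (6 - (1)·-0.200 - (1)·-1.644) / (5) = 1.569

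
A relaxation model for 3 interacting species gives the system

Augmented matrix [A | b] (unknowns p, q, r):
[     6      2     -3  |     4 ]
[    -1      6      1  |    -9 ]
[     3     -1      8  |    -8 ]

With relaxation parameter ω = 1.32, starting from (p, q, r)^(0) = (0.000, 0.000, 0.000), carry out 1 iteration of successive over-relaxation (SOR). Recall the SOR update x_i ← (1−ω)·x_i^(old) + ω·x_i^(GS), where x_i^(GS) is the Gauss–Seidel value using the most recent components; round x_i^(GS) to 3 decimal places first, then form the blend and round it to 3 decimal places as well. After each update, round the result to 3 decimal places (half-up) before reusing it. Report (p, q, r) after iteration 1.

(0.880, -1.786, -2.050)

Iteration 1:
  p: GS value = (4 - (2)·0.000 - (-3)·0.000) / (6) = 0.667;  p ← (1−ω)·0.000 + ω·0.667 = 0.880
  q: GS value = (-9 - (-1)·0.880 - (1)·0.000) / (6) = -1.353;  q ← (1−ω)·0.000 + ω·-1.353 = -1.786
  r: GS value = (-8 - (3)·0.880 - (-1)·-1.786) / (8) = -1.553;  r ← (1−ω)·0.000 + ω·-1.553 = -2.050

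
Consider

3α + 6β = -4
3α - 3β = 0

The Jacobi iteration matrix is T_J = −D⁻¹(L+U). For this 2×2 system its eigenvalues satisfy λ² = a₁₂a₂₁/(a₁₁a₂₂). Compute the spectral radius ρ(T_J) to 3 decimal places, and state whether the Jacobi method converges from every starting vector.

a₁₂a₂₁/(a₁₁a₂₂) = (6)·(3) / ((3)·(-3)) = -2.000000
ρ = √|-2.000000| = √2.000000 = 1.414
ρ > 1, so Jacobi diverges

1.414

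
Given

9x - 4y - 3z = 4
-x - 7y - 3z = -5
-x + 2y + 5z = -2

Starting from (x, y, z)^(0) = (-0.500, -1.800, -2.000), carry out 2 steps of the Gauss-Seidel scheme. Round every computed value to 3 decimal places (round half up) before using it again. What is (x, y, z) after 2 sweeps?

Iteration 1:
  x = (4 - (-4)·-1.800 - (-3)·-2.000) / (9) = -1.022
  y = (-5 - (-1)·-1.022 - (-3)·-2.000) / (-7) = 1.717
  z = (-2 - (-1)·-1.022 - (2)·1.717) / (5) = -1.291
Iteration 2:
  x = (4 - (-4)·1.717 - (-3)·-1.291) / (9) = 0.777
  y = (-5 - (-1)·0.777 - (-3)·-1.291) / (-7) = 1.157
  z = (-2 - (-1)·0.777 - (2)·1.157) / (5) = -0.707

(0.777, 1.157, -0.707)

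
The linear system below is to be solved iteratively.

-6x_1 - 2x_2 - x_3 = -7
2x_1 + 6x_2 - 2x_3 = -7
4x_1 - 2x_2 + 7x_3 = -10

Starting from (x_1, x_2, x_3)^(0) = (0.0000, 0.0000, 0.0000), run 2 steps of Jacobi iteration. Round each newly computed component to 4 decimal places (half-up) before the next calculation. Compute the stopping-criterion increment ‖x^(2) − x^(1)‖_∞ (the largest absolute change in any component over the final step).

Iteration 1:
  x_1 = (-7 - (-2)·0.0000 - (-1)·0.0000) / (-6) = 1.1667
  x_2 = (-7 - (2)·0.0000 - (-2)·0.0000) / (6) = -1.1667
  x_3 = (-10 - (4)·0.0000 - (-2)·0.0000) / (7) = -1.4286
Iteration 2:
  x_1 = (-7 - (-2)·-1.1667 - (-1)·-1.4286) / (-6) = 1.7937
  x_2 = (-7 - (2)·1.1667 - (-2)·-1.4286) / (6) = -2.0318
  x_3 = (-10 - (4)·1.1667 - (-2)·-1.1667) / (7) = -2.4286
Change: (0.6270, -0.8651, -1.0000) → max |·| = 1.0000

1.0000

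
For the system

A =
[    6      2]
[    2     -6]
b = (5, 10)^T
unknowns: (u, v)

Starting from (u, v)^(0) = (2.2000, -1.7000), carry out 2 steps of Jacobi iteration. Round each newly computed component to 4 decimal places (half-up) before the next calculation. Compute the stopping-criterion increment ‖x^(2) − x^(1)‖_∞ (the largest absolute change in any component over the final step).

Iteration 1:
  u = (5 - (2)·-1.7000) / (6) = 1.4000
  v = (10 - (2)·2.2000) / (-6) = -0.9333
Iteration 2:
  u = (5 - (2)·-0.9333) / (6) = 1.1444
  v = (10 - (2)·1.4000) / (-6) = -1.2000
Change: (-0.2556, -0.2667) → max |·| = 0.2667

0.2667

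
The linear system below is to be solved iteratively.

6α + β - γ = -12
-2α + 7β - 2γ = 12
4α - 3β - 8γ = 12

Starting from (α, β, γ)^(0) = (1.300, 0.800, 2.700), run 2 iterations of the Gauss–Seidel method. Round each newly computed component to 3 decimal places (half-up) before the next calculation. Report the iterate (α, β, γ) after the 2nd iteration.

(-2.850, 0.016, -2.931)

Iteration 1:
  α = (-12 - (1)·0.800 - (-1)·2.700) / (6) = -1.683
  β = (12 - (-2)·-1.683 - (-2)·2.700) / (7) = 2.005
  γ = (12 - (4)·-1.683 - (-3)·2.005) / (-8) = -3.093
Iteration 2:
  α = (-12 - (1)·2.005 - (-1)·-3.093) / (6) = -2.850
  β = (12 - (-2)·-2.850 - (-2)·-3.093) / (7) = 0.016
  γ = (12 - (4)·-2.850 - (-3)·0.016) / (-8) = -2.931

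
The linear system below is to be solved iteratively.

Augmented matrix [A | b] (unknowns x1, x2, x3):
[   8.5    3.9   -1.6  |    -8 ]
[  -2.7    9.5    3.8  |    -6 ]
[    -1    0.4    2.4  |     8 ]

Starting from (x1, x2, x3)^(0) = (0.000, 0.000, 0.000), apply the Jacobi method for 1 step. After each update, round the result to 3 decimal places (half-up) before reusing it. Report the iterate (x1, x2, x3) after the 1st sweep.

Iteration 1:
  x1 = (-8 - (3.9)·0.000 - (-1.6)·0.000) / (8.5) = -0.941
  x2 = (-6 - (-2.7)·0.000 - (3.8)·0.000) / (9.5) = -0.632
  x3 = (8 - (-1)·0.000 - (0.4)·0.000) / (2.4) = 3.333

(-0.941, -0.632, 3.333)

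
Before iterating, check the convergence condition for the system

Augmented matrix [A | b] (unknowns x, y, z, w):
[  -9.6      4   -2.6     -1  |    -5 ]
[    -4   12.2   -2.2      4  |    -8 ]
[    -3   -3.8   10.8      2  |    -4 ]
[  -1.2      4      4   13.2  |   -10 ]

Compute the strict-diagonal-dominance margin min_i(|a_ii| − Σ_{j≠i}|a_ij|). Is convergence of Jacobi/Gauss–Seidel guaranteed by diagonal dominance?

row 1: |-9.6| − (4+2.6+1) = 2
row 2: |12.2| − (4+2.2+4) = 2
row 3: |10.8| − (3+3.8+2) = 2
row 4: |13.2| − (1.2+4+4) = 4
minimum over rows = 2 → strictly diagonally dominant (convergence guaranteed)

2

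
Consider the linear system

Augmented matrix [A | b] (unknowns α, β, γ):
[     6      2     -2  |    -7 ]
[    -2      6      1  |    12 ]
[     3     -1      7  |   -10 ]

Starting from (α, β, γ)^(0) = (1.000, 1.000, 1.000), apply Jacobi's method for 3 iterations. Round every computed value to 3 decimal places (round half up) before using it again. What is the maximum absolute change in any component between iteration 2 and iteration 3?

0.614

Iteration 1:
  α = (-7 - (2)·1.000 - (-2)·1.000) / (6) = -1.167
  β = (12 - (-2)·1.000 - (1)·1.000) / (6) = 2.167
  γ = (-10 - (3)·1.000 - (-1)·1.000) / (7) = -1.714
Iteration 2:
  α = (-7 - (2)·2.167 - (-2)·-1.714) / (6) = -2.460
  β = (12 - (-2)·-1.167 - (1)·-1.714) / (6) = 1.897
  γ = (-10 - (3)·-1.167 - (-1)·2.167) / (7) = -0.619
Iteration 3:
  α = (-7 - (2)·1.897 - (-2)·-0.619) / (6) = -2.005
  β = (12 - (-2)·-2.460 - (1)·-0.619) / (6) = 1.283
  γ = (-10 - (3)·-2.460 - (-1)·1.897) / (7) = -0.103
Change: (0.455, -0.614, 0.516) → max |·| = 0.614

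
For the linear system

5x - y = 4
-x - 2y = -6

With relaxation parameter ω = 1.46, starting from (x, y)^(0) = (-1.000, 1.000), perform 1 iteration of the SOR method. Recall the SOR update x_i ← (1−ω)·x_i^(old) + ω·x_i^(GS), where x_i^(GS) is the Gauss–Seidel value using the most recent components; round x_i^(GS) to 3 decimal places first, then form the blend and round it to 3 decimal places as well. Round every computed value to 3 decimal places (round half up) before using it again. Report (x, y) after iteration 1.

(1.920, 2.518)

Iteration 1:
  x: GS value = (4 - (-1)·1.000) / (5) = 1.000;  x ← (1−ω)·-1.000 + ω·1.000 = 1.920
  y: GS value = (-6 - (-1)·1.920) / (-2) = 2.040;  y ← (1−ω)·1.000 + ω·2.040 = 2.518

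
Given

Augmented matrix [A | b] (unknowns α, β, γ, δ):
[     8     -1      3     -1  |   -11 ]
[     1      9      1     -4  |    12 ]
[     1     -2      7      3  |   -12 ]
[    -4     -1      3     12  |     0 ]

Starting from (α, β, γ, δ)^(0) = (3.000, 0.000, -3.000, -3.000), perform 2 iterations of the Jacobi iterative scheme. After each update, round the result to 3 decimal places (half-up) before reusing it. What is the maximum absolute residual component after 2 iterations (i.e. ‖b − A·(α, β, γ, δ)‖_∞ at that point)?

Iteration 1:
  α = (-11 - (-1)·0.000 - (3)·-3.000 - (-1)·-3.000) / (8) = -0.625
  β = (12 - (1)·3.000 - (1)·-3.000 - (-4)·-3.000) / (9) = 0.000
  γ = (-12 - (1)·3.000 - (-2)·0.000 - (3)·-3.000) / (7) = -0.857
  δ = (0 - (-4)·3.000 - (-1)·0.000 - (3)·-3.000) / (12) = 1.750
Iteration 2:
  α = (-11 - (-1)·0.000 - (3)·-0.857 - (-1)·1.750) / (8) = -0.835
  β = (12 - (1)·-0.625 - (1)·-0.857 - (-4)·1.750) / (9) = 2.276
  γ = (-12 - (1)·-0.625 - (-2)·0.000 - (3)·1.750) / (7) = -2.375
  δ = (0 - (-4)·-0.625 - (-1)·0.000 - (3)·-0.857) / (12) = 0.006
Residual b − A·x = (5.087, -5.250, 9.994, 5.989); ∞-norm = 9.994

9.994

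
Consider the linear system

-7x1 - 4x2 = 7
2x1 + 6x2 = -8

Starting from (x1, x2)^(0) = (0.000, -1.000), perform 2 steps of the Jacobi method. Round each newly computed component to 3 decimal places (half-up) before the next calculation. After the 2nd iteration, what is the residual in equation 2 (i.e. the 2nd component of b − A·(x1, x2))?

Iteration 1:
  x1 = (7 - (-4)·-1.000) / (-7) = -0.429
  x2 = (-8 - (2)·0.000) / (6) = -1.333
Iteration 2:
  x1 = (7 - (-4)·-1.333) / (-7) = -0.238
  x2 = (-8 - (2)·-0.429) / (6) = -1.190
Residual b − A·x = (0.574, -0.384)

-0.384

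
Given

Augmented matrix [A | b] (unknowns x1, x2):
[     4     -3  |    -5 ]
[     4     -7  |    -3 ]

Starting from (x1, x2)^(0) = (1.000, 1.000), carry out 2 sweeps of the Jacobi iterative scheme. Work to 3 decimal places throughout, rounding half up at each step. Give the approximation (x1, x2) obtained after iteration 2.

Iteration 1:
  x1 = (-5 - (-3)·1.000) / (4) = -0.500
  x2 = (-3 - (4)·1.000) / (-7) = 1.000
Iteration 2:
  x1 = (-5 - (-3)·1.000) / (4) = -0.500
  x2 = (-3 - (4)·-0.500) / (-7) = 0.143

(-0.500, 0.143)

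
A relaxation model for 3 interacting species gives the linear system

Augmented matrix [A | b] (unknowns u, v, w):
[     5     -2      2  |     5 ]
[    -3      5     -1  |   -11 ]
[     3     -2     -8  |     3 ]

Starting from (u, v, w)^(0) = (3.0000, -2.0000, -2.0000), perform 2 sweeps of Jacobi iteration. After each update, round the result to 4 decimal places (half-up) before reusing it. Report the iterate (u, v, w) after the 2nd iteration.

Iteration 1:
  u = (5 - (-2)·-2.0000 - (2)·-2.0000) / (5) = 1.0000
  v = (-11 - (-3)·3.0000 - (-1)·-2.0000) / (5) = -0.8000
  w = (3 - (3)·3.0000 - (-2)·-2.0000) / (-8) = 1.2500
Iteration 2:
  u = (5 - (-2)·-0.8000 - (2)·1.2500) / (5) = 0.1800
  v = (-11 - (-3)·1.0000 - (-1)·1.2500) / (5) = -1.3500
  w = (3 - (3)·1.0000 - (-2)·-0.8000) / (-8) = 0.2000

(0.1800, -1.3500, 0.2000)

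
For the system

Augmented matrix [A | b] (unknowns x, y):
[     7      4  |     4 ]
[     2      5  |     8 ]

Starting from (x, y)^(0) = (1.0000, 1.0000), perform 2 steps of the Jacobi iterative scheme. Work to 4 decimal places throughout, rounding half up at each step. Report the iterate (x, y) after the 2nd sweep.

Iteration 1:
  x = (4 - (4)·1.0000) / (7) = 0.0000
  y = (8 - (2)·1.0000) / (5) = 1.2000
Iteration 2:
  x = (4 - (4)·1.2000) / (7) = -0.1143
  y = (8 - (2)·0.0000) / (5) = 1.6000

(-0.1143, 1.6000)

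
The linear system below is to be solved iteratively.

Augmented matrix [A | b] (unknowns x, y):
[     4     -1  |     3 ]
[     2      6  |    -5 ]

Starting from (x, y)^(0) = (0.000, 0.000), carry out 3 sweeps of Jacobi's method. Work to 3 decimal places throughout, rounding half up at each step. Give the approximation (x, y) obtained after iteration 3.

Iteration 1:
  x = (3 - (-1)·0.000) / (4) = 0.750
  y = (-5 - (2)·0.000) / (6) = -0.833
Iteration 2:
  x = (3 - (-1)·-0.833) / (4) = 0.542
  y = (-5 - (2)·0.750) / (6) = -1.083
Iteration 3:
  x = (3 - (-1)·-1.083) / (4) = 0.479
  y = (-5 - (2)·0.542) / (6) = -1.014

(0.479, -1.014)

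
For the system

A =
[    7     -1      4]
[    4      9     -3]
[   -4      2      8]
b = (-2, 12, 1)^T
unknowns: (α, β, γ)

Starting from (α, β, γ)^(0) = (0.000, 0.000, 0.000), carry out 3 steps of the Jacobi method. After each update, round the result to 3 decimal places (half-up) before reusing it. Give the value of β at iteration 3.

Iteration 1:
  α = (-2 - (-1)·0.000 - (4)·0.000) / (7) = -0.286
  β = (12 - (4)·0.000 - (-3)·0.000) / (9) = 1.333
  γ = (1 - (-4)·0.000 - (2)·0.000) / (8) = 0.125
Iteration 2:
  α = (-2 - (-1)·1.333 - (4)·0.125) / (7) = -0.167
  β = (12 - (4)·-0.286 - (-3)·0.125) / (9) = 1.502
  γ = (1 - (-4)·-0.286 - (2)·1.333) / (8) = -0.351
Iteration 3:
  α = (-2 - (-1)·1.502 - (4)·-0.351) / (7) = 0.129
  β = (12 - (4)·-0.167 - (-3)·-0.351) / (9) = 1.291
  γ = (1 - (-4)·-0.167 - (2)·1.502) / (8) = -0.334

1.291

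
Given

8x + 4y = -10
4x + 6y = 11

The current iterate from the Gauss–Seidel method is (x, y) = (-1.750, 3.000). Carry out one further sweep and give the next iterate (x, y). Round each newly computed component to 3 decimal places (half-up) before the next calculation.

(-2.750, 3.667)

One sweep:
  x = (-10 - (4)·3.000) / (8) = -2.750
  y = (11 - (4)·-2.750) / (6) = 3.667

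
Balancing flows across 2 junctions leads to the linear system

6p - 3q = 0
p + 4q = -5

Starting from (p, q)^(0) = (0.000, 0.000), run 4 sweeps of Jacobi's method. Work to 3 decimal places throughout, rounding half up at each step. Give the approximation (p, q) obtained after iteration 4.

Iteration 1:
  p = (0 - (-3)·0.000) / (6) = 0.000
  q = (-5 - (1)·0.000) / (4) = -1.250
Iteration 2:
  p = (0 - (-3)·-1.250) / (6) = -0.625
  q = (-5 - (1)·0.000) / (4) = -1.250
Iteration 3:
  p = (0 - (-3)·-1.250) / (6) = -0.625
  q = (-5 - (1)·-0.625) / (4) = -1.094
Iteration 4:
  p = (0 - (-3)·-1.094) / (6) = -0.547
  q = (-5 - (1)·-0.625) / (4) = -1.094

(-0.547, -1.094)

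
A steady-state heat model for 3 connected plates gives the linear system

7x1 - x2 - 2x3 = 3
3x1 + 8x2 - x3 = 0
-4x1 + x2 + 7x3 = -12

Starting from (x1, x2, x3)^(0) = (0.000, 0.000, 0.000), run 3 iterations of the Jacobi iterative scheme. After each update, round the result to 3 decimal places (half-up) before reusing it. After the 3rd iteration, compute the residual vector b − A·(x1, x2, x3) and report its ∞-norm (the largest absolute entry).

0.273

Iteration 1:
  x1 = (3 - (-1)·0.000 - (-2)·0.000) / (7) = 0.429
  x2 = (0 - (3)·0.000 - (-1)·0.000) / (8) = 0.000
  x3 = (-12 - (-4)·0.000 - (1)·0.000) / (7) = -1.714
Iteration 2:
  x1 = (3 - (-1)·0.000 - (-2)·-1.714) / (7) = -0.061
  x2 = (0 - (3)·0.429 - (-1)·-1.714) / (8) = -0.375
  x3 = (-12 - (-4)·0.429 - (1)·0.000) / (7) = -1.469
Iteration 3:
  x1 = (3 - (-1)·-0.375 - (-2)·-1.469) / (7) = -0.045
  x2 = (0 - (3)·-0.061 - (-1)·-1.469) / (8) = -0.161
  x3 = (-12 - (-4)·-0.061 - (1)·-0.375) / (7) = -1.696
Residual b − A·x = (-0.238, -0.273, -0.147); ∞-norm = 0.273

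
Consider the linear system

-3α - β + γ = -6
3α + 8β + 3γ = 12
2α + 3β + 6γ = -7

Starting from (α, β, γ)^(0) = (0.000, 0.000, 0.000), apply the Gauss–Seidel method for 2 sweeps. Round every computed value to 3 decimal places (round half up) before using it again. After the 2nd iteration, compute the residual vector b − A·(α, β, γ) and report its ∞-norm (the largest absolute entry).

1.469

Iteration 1:
  α = (-6 - (-1)·0.000 - (1)·0.000) / (-3) = 2.000
  β = (12 - (3)·2.000 - (3)·0.000) / (8) = 0.750
  γ = (-7 - (2)·2.000 - (3)·0.750) / (6) = -2.208
Iteration 2:
  α = (-6 - (-1)·0.750 - (1)·-2.208) / (-3) = 1.014
  β = (12 - (3)·1.014 - (3)·-2.208) / (8) = 1.948
  γ = (-7 - (2)·1.014 - (3)·1.948) / (6) = -2.479
Residual b − A·x = (1.469, 0.811, 0.002); ∞-norm = 1.469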